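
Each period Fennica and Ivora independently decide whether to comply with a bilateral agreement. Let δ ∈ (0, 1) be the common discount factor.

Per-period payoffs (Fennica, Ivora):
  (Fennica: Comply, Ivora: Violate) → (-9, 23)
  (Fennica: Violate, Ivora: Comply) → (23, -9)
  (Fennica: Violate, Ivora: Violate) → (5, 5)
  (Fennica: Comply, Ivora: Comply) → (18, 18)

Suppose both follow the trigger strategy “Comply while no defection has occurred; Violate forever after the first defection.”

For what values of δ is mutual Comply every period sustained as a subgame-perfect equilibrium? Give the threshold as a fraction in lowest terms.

5/18

Cooperation forever yields 18 each period: 18/(1−δ).
Deviating yields 23 once, then 5 forever: 23 + 5δ/(1−δ).
No profitable deviation requires 18/(1−δ) ≥ 23 + 5δ/(1−δ).
Multiplying by (1−δ): 18 ≥ 23(1−δ) + 5δ = 23 − 18δ.
So 18δ ≥ 5, i.e. δ ≥ 5/18.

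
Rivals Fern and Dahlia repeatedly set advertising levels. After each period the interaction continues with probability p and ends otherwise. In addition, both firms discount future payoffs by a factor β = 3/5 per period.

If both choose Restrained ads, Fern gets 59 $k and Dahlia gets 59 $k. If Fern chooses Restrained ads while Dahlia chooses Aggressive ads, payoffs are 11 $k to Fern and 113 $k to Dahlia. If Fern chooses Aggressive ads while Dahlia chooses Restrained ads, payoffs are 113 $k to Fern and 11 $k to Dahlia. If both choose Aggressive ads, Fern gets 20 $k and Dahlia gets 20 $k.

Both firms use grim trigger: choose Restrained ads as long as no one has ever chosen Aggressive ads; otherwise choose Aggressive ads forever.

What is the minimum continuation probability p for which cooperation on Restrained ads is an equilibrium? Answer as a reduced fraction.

Expected continuation weight on next period's payoff is β·p = 3/5·p, which plays the role of the discount factor.
Cooperation requires 3/5·p ≥ (113−59)/(113−20) = 18/31, hence p ≥ 30/31.

30/31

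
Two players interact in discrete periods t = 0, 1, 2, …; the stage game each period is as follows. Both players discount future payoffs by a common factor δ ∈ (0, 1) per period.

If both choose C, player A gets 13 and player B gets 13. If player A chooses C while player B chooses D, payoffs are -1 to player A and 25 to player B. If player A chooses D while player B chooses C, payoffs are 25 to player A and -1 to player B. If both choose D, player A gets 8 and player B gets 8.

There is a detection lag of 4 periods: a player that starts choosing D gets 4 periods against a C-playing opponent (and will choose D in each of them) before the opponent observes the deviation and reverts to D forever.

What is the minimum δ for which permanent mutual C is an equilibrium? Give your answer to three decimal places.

0.917

The best deviation is to choose D for all 4 undetected periods, earning 25 each, then 8 forever once detected.
Deviation value: 25(1−δ^4)/(1−δ) + 8δ^4/(1−δ); cooperation value: 13/(1−δ).
IC: 13 ≥ 25(1−δ^4) + 8δ^4 = 25 − 17δ^4.
So δ^4 ≥ 12/17, giving δ ≥ (12/17)^(1/4) ≈ 0.917.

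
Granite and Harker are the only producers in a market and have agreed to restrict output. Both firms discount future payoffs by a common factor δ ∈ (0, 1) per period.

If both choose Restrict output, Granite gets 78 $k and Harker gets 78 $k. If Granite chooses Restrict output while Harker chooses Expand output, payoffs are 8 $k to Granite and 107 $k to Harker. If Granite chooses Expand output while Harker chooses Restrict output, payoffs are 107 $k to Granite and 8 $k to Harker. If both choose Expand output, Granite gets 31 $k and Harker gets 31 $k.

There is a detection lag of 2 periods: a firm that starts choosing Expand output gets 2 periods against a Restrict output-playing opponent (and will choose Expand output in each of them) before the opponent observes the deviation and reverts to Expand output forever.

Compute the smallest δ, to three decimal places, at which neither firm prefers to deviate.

A deviator earns 107 for 2 periods, then 31 forever; cooperating earns 78 forever. Multiplying the IC by (1−δ):
78 ≥ 107(1−δ^2) + 31δ^2, so 76·δ^2 ≥ 29 and δ^2 ≥ 29/76.
δ ≥ (29/76)^(1/2) ≈ 0.618.

0.618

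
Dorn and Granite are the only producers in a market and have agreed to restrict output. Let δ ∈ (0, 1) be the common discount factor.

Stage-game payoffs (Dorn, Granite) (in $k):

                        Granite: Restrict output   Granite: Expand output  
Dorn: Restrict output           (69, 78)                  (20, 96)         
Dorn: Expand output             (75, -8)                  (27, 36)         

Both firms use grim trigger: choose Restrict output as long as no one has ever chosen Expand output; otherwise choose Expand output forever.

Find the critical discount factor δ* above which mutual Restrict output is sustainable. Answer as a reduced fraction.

For Dorn: deviation gain 75−69 = 6, per-period punishment loss 69−27 = 42. IC gives δ ≥ 6/48 = 1/8.
For Granite: gain 18, loss 42 per period, so δ ≥ 18/60 = 3/10.
The tighter constraint is Granite's, so cooperation needs δ ≥ 3/10.

3/10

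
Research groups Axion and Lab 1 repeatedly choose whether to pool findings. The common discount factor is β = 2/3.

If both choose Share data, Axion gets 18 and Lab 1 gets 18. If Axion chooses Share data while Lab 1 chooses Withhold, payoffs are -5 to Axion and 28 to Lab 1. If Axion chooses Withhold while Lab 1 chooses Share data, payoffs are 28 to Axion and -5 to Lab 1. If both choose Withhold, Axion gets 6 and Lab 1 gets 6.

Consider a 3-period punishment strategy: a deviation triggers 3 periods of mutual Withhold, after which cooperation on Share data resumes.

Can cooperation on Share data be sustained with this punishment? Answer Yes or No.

IC: β+…+β^3 ≥ (28−18)/(18−6) = 5/6.
At β = 2/3: partial sum = 1.4074 ≥ 0.8333. Cooperation sustainable.

Yes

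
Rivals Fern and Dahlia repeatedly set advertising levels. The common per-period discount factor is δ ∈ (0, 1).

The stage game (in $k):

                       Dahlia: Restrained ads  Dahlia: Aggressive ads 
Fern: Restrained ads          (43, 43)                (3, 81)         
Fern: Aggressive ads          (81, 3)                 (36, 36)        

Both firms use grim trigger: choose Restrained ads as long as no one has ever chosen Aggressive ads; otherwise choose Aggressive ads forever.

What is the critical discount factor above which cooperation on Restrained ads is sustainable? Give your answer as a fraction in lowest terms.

Cooperation forever yields 43 each period: 43/(1−δ).
Deviating yields 81 once, then 36 forever: 81 + 36δ/(1−δ).
No profitable deviation requires 43/(1−δ) ≥ 81 + 36δ/(1−δ).
Multiplying by (1−δ): 43 ≥ 81(1−δ) + 36δ = 81 − 45δ.
So 45δ ≥ 38, i.e. δ ≥ 38/45.

38/45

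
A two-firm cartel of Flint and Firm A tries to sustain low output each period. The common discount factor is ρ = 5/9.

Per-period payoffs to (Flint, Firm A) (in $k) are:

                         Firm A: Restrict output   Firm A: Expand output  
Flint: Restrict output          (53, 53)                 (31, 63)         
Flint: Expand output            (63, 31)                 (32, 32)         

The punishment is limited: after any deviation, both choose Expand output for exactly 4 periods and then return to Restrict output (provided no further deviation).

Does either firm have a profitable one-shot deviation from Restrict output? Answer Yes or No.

IC: ρ+…+ρ^4 ≥ (63−53)/(53−32) = 10/21.
At ρ = 5/9: partial sum = 1.1309 ≥ 0.4762. Cooperation sustainable.

No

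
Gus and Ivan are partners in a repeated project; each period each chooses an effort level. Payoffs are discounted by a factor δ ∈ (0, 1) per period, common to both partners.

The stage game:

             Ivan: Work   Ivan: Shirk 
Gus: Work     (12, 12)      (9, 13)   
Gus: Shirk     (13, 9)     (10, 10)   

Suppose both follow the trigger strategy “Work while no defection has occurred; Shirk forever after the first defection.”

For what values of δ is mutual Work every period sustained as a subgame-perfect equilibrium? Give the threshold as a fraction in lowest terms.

Under grim trigger the critical discount factor is (T−C)/(T−P) with T = 13, C = 12, P = 10.
δ* = (13−12)/(13−10) = 1/3.

1/3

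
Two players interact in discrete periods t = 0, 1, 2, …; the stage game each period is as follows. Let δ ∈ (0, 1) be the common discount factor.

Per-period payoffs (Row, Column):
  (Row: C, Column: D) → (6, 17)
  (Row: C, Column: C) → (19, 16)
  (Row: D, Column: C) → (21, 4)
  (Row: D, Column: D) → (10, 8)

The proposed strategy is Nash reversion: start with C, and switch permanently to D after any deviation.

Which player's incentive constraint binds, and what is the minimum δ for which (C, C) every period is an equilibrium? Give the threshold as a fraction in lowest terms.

Row; δ ≥ 2/11

Row's threshold: (21−19)/(21−10) = 2/11.
Column's threshold: (17−16)/(17−8) = 1/9.
2/11 > 1/9, so Row binds and δ* = 2/11.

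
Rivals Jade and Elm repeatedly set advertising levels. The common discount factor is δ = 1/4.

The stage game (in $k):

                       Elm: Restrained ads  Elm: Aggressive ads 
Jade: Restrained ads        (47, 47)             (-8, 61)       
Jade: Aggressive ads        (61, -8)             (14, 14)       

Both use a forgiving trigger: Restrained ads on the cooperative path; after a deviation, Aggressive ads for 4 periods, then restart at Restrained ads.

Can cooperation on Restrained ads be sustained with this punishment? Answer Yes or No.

No

A one-shot deviation gives 61 now, then 14 for 4 periods, then back to 47.
Gain from deviating: (61−47) today; loss: (47−14) in each of the next 4 periods.
No-deviation condition: (47−14)(δ+…+δ^4) ≥ 61−47, i.e. δ+…+δ^4 ≥ 14/33.
At δ = 1/4: δ+…+δ^4 = 0.3320 < 0.4242.
So cooperation is not sustainable.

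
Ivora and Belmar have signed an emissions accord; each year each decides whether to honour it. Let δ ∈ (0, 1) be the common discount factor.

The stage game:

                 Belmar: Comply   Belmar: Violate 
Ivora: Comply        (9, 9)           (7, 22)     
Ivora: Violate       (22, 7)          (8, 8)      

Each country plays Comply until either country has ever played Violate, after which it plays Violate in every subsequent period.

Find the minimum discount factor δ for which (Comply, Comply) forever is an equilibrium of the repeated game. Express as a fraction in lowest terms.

One-period gain from deviating is 22 − 9 = 13. The loss is 9 − 8 = 1 in every subsequent period, with present value 1·δ/(1−δ).
Deviation is unprofitable when 1·δ/(1−δ) ≥ 13, i.e. δ/(1−δ) ≥ 13.
Equivalently δ ≥ 13/(13+1) = 13/14.

13/14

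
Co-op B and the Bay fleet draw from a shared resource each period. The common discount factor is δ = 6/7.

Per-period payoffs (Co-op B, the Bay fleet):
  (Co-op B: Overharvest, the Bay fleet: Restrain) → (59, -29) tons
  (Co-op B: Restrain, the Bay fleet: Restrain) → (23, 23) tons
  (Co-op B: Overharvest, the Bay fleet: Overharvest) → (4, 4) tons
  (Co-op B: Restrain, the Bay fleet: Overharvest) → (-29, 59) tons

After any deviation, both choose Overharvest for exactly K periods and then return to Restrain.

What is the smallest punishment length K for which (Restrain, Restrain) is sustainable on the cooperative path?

No profitable deviation requires (23−4)(δ+…+δ^K) ≥ 59−23, i.e. δ+…+δ^K ≥ 36/19 ≈ 1.8947.
With δ = 6/7, the partial sums are K=1: 0.8571, K=2: 1.5918, K=3: 2.2216.
K = 3 is the first length at which the sum reaches 1.8947.

3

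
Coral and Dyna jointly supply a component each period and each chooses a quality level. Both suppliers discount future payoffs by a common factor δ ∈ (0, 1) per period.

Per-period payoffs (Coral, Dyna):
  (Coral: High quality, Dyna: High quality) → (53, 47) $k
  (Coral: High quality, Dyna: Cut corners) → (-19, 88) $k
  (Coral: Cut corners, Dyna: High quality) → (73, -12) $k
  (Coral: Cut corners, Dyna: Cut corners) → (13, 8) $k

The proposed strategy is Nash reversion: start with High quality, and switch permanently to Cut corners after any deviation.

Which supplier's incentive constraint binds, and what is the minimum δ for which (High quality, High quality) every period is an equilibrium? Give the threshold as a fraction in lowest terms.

Coral's threshold: (73−53)/(73−13) = 1/3.
Dyna's threshold: (88−47)/(88−8) = 41/80.
1/3 < 41/80, so Dyna binds and δ* = 41/80.

Dyna; δ ≥ 41/80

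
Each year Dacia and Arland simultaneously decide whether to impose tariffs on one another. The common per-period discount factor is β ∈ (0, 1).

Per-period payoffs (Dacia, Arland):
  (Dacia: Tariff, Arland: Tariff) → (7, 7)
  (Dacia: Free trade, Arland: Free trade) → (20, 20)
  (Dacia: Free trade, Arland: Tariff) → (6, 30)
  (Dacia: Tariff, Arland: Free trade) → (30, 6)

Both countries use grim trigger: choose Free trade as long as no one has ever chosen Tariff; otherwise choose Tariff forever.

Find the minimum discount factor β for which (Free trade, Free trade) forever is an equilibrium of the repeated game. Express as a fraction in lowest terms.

10/23

Under grim trigger the critical discount factor is (T−C)/(T−P) with T = 30, C = 20, P = 7.
β* = (30−20)/(30−7) = 10/23.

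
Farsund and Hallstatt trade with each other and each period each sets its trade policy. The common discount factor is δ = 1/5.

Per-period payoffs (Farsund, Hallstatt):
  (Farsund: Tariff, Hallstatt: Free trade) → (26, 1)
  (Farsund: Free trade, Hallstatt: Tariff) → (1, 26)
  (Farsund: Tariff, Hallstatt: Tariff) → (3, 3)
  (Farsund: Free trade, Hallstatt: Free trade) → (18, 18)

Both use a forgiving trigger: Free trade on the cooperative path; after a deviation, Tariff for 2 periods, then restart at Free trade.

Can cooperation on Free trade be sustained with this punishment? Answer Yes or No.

No

Comparing payoff streams over the 3 periods until play realigns: cooperate → 18(1+δ+…+δ^2); deviate → 26 + 3(δ+…+δ^2).
Cooperation is sustained iff (18−3)(δ+…+δ^2) ≥ 26−18.
δ+…+δ^2 = 1/5·(1−(1/5)^2)/(1−1/5) = 0.2400, and (26−18)/(18−3) = 0.5333.
0.2400 < 0.5333, so cooperation is not sustainable.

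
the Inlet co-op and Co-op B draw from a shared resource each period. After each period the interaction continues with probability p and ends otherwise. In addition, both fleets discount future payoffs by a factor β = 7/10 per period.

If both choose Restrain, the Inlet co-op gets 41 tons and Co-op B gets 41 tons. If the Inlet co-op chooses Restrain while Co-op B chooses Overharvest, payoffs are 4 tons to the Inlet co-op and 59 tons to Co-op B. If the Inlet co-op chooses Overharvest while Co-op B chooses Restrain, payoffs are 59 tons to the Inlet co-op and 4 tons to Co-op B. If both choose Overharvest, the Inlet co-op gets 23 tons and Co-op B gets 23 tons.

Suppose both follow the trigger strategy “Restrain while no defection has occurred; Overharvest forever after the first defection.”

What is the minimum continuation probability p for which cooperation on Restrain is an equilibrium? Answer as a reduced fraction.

Expected continuation weight on next period's payoff is β·p = 7/10·p, which plays the role of the discount factor.
Cooperation requires 7/10·p ≥ (59−41)/(59−23) = 1/2, hence p ≥ 5/7.

5/7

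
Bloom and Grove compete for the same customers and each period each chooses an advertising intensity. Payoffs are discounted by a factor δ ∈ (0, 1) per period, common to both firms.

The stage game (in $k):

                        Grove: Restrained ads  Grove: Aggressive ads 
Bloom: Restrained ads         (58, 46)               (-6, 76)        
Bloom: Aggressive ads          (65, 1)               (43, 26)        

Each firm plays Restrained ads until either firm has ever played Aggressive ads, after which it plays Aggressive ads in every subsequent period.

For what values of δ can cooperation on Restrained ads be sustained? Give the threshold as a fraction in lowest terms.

3/5

Bloom: cooperation gives 58 each period; deviation gives 65 once then 43 forever.
  58/(1−δ) ≥ 65 + 43δ/(1−δ) ⇒ δ ≥ 7/22.
Grove: cooperation gives 46 each period; deviation gives 76 once then 26 forever.
  δ ≥ 30/50 = 3/5.
Both must hold, so the binding constraint is Grove's: δ ≥ 3/5.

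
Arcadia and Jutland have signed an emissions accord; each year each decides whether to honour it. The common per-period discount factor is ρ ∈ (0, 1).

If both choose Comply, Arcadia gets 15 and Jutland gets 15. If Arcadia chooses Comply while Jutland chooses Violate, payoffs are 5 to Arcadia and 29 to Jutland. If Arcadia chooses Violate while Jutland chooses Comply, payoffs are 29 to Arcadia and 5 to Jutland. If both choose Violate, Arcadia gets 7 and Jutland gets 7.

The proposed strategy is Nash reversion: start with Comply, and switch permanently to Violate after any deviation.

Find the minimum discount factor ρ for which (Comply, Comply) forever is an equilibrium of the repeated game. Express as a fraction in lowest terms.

One-period gain from deviating is 29 − 15 = 14. The loss is 15 − 7 = 8 in every subsequent period, with present value 8·ρ/(1−ρ).
Deviation is unprofitable when 8·ρ/(1−ρ) ≥ 14, i.e. ρ/(1−ρ) ≥ 7/4.
Equivalently ρ ≥ 14/(14+8) = 7/11.

7/11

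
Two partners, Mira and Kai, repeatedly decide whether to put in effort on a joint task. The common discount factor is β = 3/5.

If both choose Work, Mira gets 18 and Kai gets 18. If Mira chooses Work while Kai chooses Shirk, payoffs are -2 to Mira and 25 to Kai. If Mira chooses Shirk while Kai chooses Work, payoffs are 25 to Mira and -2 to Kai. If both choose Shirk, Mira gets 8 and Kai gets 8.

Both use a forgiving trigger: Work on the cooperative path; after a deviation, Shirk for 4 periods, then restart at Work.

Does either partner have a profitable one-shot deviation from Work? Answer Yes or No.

No

A one-shot deviation gives 25 now, then 8 for 4 periods, then back to 18.
Gain from deviating: (25−18) today; loss: (18−8) in each of the next 4 periods.
No-deviation condition: (18−8)(β+…+β^4) ≥ 25−18, i.e. β+…+β^4 ≥ 7/10.
At β = 3/5: β+…+β^4 = 1.3056 ≥ 0.7000.
So cooperation is sustainable.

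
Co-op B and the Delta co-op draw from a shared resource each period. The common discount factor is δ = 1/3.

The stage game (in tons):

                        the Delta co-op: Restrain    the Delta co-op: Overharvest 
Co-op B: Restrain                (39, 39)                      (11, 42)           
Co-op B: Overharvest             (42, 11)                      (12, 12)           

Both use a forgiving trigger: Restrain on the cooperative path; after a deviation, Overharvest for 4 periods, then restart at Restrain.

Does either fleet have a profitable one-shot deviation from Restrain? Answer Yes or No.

No

IC: δ+…+δ^4 ≥ (42−39)/(39−12) = 1/9.
At δ = 1/3: partial sum = 0.4938 ≥ 0.1111. Cooperation sustainable.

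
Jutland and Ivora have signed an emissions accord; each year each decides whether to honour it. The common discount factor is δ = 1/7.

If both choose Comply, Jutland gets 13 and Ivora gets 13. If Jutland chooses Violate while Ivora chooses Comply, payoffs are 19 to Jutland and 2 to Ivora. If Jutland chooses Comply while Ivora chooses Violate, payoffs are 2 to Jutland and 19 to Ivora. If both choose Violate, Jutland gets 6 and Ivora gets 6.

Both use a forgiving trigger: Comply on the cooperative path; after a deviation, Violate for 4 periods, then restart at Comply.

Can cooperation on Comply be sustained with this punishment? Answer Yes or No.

IC: δ+…+δ^4 ≥ (19−13)/(13−6) = 6/7.
At δ = 1/7: partial sum = 0.1666 < 0.8571. Cooperation not sustainable.

No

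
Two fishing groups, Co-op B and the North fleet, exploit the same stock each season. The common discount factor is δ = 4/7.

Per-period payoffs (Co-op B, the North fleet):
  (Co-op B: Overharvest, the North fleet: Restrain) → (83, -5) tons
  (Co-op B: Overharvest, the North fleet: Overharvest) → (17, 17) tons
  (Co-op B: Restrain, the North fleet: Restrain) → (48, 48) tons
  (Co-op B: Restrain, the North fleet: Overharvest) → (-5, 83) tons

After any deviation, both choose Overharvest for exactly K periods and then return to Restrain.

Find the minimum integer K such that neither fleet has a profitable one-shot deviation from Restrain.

No profitable deviation requires (48−17)(δ+…+δ^K) ≥ 83−48, i.e. δ+…+δ^K ≥ 35/31 ≈ 1.1290.
With δ = 4/7, the partial sums are K=1: 0.5714, K=2: 0.8980, K=3: 1.0845, K=4: 1.1912.
K = 4 is the first length at which the sum reaches 1.1290.

4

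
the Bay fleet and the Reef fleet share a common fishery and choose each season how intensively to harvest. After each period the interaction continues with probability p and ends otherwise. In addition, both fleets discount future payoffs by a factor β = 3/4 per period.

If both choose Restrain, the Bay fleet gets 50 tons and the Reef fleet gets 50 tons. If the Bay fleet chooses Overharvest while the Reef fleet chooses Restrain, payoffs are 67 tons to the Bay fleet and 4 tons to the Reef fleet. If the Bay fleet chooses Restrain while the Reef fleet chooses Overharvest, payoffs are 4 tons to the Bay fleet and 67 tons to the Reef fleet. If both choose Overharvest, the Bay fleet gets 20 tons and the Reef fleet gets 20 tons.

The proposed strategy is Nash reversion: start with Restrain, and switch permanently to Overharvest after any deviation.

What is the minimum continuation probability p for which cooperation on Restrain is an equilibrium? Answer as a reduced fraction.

With continuation probability p and discount β, the effective per-period discount factor is βp.
Grim-trigger IC: βp ≥ (67−50)/(67−20) = 17/47.
So p ≥ (17/47)/(3/4) = 68/141.

68/141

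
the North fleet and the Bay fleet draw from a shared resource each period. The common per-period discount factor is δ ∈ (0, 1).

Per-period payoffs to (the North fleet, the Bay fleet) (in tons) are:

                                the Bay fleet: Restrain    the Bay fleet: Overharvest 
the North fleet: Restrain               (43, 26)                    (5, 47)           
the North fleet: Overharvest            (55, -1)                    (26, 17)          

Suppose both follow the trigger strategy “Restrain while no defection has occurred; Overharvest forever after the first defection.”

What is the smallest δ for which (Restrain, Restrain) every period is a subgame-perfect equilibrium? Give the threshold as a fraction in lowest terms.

7/10

the North fleet: cooperation gives 43 each period; deviation gives 55 once then 26 forever.
  43/(1−δ) ≥ 55 + 26δ/(1−δ) ⇒ δ ≥ 12/29.
the Bay fleet: cooperation gives 26 each period; deviation gives 47 once then 17 forever.
  δ ≥ 21/30 = 7/10.
Both must hold, so the binding constraint is the Bay fleet's: δ ≥ 7/10.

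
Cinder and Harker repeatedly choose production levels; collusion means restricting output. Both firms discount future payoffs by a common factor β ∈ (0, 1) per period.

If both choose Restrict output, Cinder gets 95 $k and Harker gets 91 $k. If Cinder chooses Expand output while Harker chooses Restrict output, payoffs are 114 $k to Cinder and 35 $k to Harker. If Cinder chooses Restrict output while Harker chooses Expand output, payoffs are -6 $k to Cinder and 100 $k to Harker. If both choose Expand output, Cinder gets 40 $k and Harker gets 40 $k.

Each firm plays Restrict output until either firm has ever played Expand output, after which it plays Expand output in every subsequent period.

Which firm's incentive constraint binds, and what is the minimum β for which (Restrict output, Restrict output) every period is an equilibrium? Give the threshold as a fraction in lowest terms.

Cinder; β ≥ 19/74

For Cinder: deviation gain 114−95 = 19, per-period punishment loss 95−40 = 55. IC gives β ≥ 19/74.
For Harker: gain 9, loss 51 per period, so β ≥ 9/60 = 3/20.
The tighter constraint is Cinder's, so cooperation needs β ≥ 19/74.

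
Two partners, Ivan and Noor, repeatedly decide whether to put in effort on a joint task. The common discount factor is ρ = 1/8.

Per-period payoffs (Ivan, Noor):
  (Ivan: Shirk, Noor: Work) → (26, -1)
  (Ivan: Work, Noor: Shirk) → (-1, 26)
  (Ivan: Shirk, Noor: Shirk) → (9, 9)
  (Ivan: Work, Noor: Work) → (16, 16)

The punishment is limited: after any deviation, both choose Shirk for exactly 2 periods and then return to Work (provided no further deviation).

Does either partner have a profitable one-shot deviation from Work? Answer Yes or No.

Comparing payoff streams over the 3 periods until play realigns: cooperate → 16(1+ρ+…+ρ^2); deviate → 26 + 9(ρ+…+ρ^2).
Cooperation is sustained iff (16−9)(ρ+…+ρ^2) ≥ 26−16.
ρ+…+ρ^2 = 1/8·(1−(1/8)^2)/(1−1/8) = 0.1406, and (26−16)/(16−9) = 1.4286.
0.1406 < 1.4286, so cooperation is not sustainable.

Yes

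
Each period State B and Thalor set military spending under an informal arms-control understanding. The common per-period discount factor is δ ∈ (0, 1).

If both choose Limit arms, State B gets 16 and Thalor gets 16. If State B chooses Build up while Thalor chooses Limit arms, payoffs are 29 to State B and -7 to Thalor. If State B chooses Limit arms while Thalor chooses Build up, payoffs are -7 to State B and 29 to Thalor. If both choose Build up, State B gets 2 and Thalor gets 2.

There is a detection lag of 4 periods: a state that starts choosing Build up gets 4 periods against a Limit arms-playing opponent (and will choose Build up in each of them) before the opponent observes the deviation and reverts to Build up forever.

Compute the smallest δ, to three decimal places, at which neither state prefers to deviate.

A deviator earns 29 for 4 periods, then 2 forever; cooperating earns 16 forever. Multiplying the IC by (1−δ):
16 ≥ 29(1−δ^4) + 2δ^4, so 27·δ^4 ≥ 13 and δ^4 ≥ 13/27.
δ ≥ (13/27)^(1/4) ≈ 0.833.

0.833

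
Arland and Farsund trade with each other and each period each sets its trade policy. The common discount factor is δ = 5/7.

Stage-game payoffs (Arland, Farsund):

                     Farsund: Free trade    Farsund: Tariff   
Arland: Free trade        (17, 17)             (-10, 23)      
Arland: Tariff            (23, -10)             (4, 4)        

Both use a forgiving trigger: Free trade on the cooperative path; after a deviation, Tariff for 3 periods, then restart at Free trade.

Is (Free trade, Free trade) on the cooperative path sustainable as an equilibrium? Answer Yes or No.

Yes

IC: δ+…+δ^3 ≥ (23−17)/(17−4) = 6/13.
At δ = 5/7: partial sum = 1.5889 ≥ 0.4615. Cooperation sustainable.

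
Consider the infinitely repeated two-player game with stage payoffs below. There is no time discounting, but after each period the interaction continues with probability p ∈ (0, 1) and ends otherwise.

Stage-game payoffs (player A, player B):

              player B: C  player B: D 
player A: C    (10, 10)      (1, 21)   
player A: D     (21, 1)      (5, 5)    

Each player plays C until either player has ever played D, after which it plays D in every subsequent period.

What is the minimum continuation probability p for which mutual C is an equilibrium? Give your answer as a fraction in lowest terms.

11/16

Expected cooperation value is 10 + p·10 + p²·10 + … = 10/(1−p); deviation gives 21 + p·5/(1−p).
10 ≥ 21(1−p) + 5p ⇒ 16p ≥ 11 ⇒ p ≥ 11/16.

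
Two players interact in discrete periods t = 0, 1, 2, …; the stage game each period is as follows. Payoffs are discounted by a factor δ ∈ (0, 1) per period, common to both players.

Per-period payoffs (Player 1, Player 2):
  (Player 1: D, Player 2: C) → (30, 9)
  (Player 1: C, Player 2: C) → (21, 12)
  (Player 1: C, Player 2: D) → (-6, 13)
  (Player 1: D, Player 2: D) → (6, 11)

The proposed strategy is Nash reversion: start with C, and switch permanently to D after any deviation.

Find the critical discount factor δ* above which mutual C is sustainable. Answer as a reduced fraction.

Player 1's threshold: (30−21)/(30−6) = 3/8.
Player 2's threshold: (13−12)/(13−11) = 1/2.
3/8 < 1/2, so Player 2 binds and δ* = 1/2.

1/2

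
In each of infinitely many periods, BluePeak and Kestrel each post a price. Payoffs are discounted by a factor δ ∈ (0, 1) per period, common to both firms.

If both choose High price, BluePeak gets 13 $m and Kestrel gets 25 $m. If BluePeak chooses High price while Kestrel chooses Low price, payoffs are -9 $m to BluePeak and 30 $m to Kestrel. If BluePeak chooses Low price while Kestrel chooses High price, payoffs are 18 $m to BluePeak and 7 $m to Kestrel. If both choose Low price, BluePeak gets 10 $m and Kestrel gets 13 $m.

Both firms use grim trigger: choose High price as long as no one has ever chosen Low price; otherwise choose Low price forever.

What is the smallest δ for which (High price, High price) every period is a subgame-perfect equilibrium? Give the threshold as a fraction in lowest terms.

5/8

For BluePeak: deviation gain 18−13 = 5, per-period punishment loss 13−10 = 3. IC gives δ ≥ 5/8.
For Kestrel: gain 5, loss 12 per period, so δ ≥ 5/17.
The tighter constraint is BluePeak's, so cooperation needs δ ≥ 5/8.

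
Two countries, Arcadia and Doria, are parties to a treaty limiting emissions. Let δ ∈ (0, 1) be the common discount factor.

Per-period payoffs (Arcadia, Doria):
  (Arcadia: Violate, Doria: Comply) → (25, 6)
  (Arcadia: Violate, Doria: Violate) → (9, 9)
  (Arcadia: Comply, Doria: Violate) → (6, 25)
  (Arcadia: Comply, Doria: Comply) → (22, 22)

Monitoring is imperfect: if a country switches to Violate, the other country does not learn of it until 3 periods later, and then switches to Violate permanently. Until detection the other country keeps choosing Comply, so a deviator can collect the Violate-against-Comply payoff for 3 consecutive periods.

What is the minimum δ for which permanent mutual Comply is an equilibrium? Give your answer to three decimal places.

0.572

Deviating for the 3 undetected periods gains 25−22 = 3 per period over cooperation, then loses 22−9 = 13 per period forever once punishment starts.
Gain: 3(1 + δ + … + δ^2); loss: 13·δ^3/(1−δ).
No profitable deviation ⇔ 3(1−δ^3) ≤ 13·δ^3, i.e. δ^3 ≥ 3/(3+13) = 3/16.
Hence δ ≥ (3/16)^(1/3) ≈ 0.572.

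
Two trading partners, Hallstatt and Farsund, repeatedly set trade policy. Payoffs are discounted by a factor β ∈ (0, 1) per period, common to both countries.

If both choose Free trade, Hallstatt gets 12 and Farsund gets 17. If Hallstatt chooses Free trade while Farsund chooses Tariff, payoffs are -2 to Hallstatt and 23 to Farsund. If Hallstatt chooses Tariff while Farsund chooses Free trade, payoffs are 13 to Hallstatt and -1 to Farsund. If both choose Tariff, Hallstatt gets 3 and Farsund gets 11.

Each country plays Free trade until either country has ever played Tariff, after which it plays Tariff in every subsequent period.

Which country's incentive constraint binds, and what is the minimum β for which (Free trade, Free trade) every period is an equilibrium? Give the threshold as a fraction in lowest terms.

Farsund; β ≥ 1/2

For Hallstatt: deviation gain 13−12 = 1, per-period punishment loss 12−3 = 9. IC gives β ≥ 1/10.
For Farsund: gain 6, loss 6 per period, so β ≥ 6/12 = 1/2.
The tighter constraint is Farsund's, so cooperation needs β ≥ 1/2.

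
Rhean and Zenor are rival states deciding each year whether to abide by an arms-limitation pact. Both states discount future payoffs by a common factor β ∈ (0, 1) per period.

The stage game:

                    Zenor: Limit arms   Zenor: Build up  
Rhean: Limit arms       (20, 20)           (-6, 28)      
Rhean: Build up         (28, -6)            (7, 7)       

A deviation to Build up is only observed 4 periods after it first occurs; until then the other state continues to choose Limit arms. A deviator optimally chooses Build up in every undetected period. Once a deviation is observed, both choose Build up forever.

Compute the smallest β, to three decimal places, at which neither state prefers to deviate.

0.786

Deviating for the 4 undetected periods gains 28−20 = 8 per period over cooperation, then loses 20−7 = 13 per period forever once punishment starts.
Gain: 8(1 + β + … + β^3); loss: 13·β^4/(1−β).
No profitable deviation ⇔ 8(1−β^4) ≤ 13·β^4, i.e. β^4 ≥ 8/(8+13) = 8/21.
Hence β ≥ (8/21)^(1/4) ≈ 0.786.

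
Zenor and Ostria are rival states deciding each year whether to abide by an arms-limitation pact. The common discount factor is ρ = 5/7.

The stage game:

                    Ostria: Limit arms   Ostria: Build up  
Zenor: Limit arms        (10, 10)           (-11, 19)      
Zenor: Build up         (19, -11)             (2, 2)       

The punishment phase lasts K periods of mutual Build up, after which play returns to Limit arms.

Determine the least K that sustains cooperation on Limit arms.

2

IC: ρ(1−ρ^K)/(1−ρ) ≥ (19−10)/(10−2) = 9/8.
With ρ = 5/7: need 1 − ρ^K ≥ 9/8·(1−5/7)/(5/7), i.e. ρ^K ≤ 0.5500.
Since (5/7)^1 = 0.7143 and (5/7)^2 = 0.5102, the smallest such K is 2.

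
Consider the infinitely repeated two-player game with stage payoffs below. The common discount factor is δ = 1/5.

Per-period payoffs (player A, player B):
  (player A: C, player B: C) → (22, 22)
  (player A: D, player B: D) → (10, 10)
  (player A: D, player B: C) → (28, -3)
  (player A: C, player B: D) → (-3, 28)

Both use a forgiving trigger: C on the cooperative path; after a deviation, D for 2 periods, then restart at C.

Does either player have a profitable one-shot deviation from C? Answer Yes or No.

A one-shot deviation gives 28 now, then 10 for 2 periods, then back to 22.
Gain from deviating: (28−22) today; loss: (22−10) in each of the next 2 periods.
No-deviation condition: (22−10)(δ+…+δ^2) ≥ 28−22, i.e. δ+…+δ^2 ≥ 1/2.
At δ = 1/5: δ+…+δ^2 = 0.2400 < 0.5000.
So cooperation is not sustainable.

Yes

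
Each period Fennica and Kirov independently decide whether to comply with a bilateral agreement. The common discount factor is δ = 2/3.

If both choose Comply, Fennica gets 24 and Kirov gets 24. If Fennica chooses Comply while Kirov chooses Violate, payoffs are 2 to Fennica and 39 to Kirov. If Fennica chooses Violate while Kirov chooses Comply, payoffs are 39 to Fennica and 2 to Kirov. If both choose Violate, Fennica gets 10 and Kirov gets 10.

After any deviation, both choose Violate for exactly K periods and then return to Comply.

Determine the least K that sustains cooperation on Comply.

Need Σ_{k=1}^{K} δ^k ≥ (39−24)/(24−10) = 1.0714 at δ = 2/3.
At K = 1 the sum is 0.6667 < 1.0714; at K = 2 it is 1.1111 ≥ 1.0714.
So the minimum punishment length is K = 2.

2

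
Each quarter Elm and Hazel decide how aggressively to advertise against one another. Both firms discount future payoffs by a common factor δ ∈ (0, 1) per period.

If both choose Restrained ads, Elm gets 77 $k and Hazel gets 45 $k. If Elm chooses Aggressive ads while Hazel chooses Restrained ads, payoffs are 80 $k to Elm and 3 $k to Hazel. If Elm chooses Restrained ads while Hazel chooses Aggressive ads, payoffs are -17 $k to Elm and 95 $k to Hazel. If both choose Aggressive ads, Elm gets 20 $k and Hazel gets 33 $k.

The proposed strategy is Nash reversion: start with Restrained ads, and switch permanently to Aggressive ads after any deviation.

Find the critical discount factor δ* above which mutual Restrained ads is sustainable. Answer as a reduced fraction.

25/31

For Elm: deviation gain 80−77 = 3, per-period punishment loss 77−20 = 57. IC gives δ ≥ 3/60 = 1/20.
For Hazel: gain 50, loss 12 per period, so δ ≥ 50/62 = 25/31.
The tighter constraint is Hazel's, so cooperation needs δ ≥ 25/31.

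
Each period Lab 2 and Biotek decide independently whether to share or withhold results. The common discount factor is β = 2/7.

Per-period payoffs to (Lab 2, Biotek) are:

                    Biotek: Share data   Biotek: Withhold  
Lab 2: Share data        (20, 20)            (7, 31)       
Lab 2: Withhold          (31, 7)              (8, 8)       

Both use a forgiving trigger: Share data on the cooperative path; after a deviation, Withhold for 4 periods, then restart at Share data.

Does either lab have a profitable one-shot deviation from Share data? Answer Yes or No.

A one-shot deviation gives 31 now, then 8 for 4 periods, then back to 20.
Gain from deviating: (31−20) today; loss: (20−8) in each of the next 4 periods.
No-deviation condition: (20−8)(β+…+β^4) ≥ 31−20, i.e. β+…+β^4 ≥ 11/12.
At β = 2/7: β+…+β^4 = 0.3973 < 0.9167.
So cooperation is not sustainable.

Yes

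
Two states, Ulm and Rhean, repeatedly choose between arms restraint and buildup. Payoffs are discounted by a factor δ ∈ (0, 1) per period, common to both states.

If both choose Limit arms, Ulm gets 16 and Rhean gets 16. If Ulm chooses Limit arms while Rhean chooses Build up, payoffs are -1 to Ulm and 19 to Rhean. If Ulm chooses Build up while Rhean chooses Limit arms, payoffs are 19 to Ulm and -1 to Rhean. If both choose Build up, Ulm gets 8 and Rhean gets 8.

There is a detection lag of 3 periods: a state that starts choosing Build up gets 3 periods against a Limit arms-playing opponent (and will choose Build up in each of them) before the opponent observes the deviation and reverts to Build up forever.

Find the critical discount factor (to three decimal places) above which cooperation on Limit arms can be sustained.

0.648

The best deviation is to choose Build up for all 3 undetected periods, earning 19 each, then 8 forever once detected.
Deviation value: 19(1−δ^3)/(1−δ) + 8δ^3/(1−δ); cooperation value: 16/(1−δ).
IC: 16 ≥ 19(1−δ^3) + 8δ^3 = 19 − 11δ^3.
So δ^3 ≥ 3/11, giving δ ≥ (3/11)^(1/3) ≈ 0.648.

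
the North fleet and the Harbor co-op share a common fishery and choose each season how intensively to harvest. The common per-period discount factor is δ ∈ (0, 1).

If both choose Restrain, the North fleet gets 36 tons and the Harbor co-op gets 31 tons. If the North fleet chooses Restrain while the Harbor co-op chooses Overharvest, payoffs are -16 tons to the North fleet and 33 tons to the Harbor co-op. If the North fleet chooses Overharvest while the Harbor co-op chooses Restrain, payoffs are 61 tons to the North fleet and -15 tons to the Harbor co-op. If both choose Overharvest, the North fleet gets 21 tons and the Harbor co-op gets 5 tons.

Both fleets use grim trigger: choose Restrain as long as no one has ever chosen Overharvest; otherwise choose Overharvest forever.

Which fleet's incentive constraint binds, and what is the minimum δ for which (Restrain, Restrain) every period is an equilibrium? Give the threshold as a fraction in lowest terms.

the North fleet; δ ≥ 5/8

the North fleet's threshold: (61−36)/(61−21) = 5/8.
the Harbor co-op's threshold: (33−31)/(33−5) = 1/14.
5/8 > 1/14, so the North fleet binds and δ* = 5/8.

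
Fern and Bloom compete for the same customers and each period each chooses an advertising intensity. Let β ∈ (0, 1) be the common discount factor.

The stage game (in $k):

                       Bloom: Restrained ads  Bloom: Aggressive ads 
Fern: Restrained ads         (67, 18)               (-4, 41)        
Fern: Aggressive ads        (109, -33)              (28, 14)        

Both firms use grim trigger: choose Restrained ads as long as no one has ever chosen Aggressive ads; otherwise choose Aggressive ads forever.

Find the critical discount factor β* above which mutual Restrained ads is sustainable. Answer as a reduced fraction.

For Fern: deviation gain 109−67 = 42, per-period punishment loss 67−28 = 39. IC gives β ≥ 42/81 = 14/27.
For Bloom: gain 23, loss 4 per period, so β ≥ 23/27.
The tighter constraint is Bloom's, so cooperation needs β ≥ 23/27.

23/27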